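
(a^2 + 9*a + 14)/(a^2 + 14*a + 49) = (a + 2)/(a + 7)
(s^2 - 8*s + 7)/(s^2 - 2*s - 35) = (s - 1)/(s + 5)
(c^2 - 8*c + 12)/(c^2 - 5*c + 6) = (c - 6)/(c - 3)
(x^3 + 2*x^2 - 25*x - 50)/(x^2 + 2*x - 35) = (x^2 + 7*x + 10)/(x + 7)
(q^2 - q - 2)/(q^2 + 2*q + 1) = (q - 2)/(q + 1)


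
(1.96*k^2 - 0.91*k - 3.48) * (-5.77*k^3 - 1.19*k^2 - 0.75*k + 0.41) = -11.3092*k^5 + 2.9183*k^4 + 19.6925*k^3 + 5.6273*k^2 + 2.2369*k - 1.4268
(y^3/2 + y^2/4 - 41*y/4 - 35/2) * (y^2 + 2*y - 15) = y^5/2 + 5*y^4/4 - 69*y^3/4 - 167*y^2/4 + 475*y/4 + 525/2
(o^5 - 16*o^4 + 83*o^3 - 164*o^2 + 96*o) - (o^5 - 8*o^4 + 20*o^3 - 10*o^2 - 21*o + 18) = -8*o^4 + 63*o^3 - 154*o^2 + 117*o - 18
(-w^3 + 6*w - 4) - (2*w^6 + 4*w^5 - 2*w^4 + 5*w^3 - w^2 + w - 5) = -2*w^6 - 4*w^5 + 2*w^4 - 6*w^3 + w^2 + 5*w + 1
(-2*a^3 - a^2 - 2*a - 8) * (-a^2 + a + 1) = 2*a^5 - a^4 - a^3 + 5*a^2 - 10*a - 8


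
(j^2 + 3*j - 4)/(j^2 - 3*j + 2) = (j + 4)/(j - 2)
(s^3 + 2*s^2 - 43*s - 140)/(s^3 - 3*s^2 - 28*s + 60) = (s^2 - 3*s - 28)/(s^2 - 8*s + 12)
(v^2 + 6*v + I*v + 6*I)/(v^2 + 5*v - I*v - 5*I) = (v^2 + v*(6 + I) + 6*I)/(v^2 + v*(5 - I) - 5*I)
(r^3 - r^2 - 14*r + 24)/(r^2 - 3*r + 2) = (r^2 + r - 12)/(r - 1)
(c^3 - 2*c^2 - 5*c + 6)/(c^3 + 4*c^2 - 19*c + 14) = (c^2 - c - 6)/(c^2 + 5*c - 14)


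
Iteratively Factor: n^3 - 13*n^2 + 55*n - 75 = (n - 5)*(n^2 - 8*n + 15) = (n - 5)*(n - 3)*(n - 5)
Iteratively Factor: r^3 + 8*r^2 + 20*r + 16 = (r + 2)*(r^2 + 6*r + 8) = (r + 2)^2*(r + 4)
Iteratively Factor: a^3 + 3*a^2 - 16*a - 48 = (a + 3)*(a^2 - 16) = (a + 3)*(a + 4)*(a - 4)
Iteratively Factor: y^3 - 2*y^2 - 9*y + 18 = (y + 3)*(y^2 - 5*y + 6) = (y - 3)*(y + 3)*(y - 2)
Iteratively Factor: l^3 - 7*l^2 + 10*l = (l)*(l^2 - 7*l + 10) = l*(l - 5)*(l - 2)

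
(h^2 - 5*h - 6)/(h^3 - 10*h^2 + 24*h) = (h + 1)/(h*(h - 4))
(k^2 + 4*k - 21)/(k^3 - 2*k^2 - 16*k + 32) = (k^2 + 4*k - 21)/(k^3 - 2*k^2 - 16*k + 32)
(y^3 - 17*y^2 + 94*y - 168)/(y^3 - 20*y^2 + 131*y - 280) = (y^2 - 10*y + 24)/(y^2 - 13*y + 40)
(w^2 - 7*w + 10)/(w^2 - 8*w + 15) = (w - 2)/(w - 3)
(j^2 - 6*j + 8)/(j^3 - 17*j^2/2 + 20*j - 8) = 2*(j - 2)/(2*j^2 - 9*j + 4)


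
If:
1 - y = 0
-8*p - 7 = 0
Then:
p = -7/8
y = 1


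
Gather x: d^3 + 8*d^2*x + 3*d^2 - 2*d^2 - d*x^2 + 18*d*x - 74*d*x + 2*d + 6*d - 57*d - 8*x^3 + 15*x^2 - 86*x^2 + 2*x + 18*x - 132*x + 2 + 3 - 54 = d^3 + d^2 - 49*d - 8*x^3 + x^2*(-d - 71) + x*(8*d^2 - 56*d - 112) - 49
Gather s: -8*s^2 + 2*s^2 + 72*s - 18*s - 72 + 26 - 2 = -6*s^2 + 54*s - 48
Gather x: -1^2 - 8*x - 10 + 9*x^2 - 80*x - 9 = 9*x^2 - 88*x - 20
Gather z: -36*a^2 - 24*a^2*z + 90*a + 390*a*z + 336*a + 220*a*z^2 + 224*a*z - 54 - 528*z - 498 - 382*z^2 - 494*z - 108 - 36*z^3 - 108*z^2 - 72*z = -36*a^2 + 426*a - 36*z^3 + z^2*(220*a - 490) + z*(-24*a^2 + 614*a - 1094) - 660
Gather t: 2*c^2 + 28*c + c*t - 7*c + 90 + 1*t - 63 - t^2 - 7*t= 2*c^2 + 21*c - t^2 + t*(c - 6) + 27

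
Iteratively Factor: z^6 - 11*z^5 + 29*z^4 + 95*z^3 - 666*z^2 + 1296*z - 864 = (z - 2)*(z^5 - 9*z^4 + 11*z^3 + 117*z^2 - 432*z + 432) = (z - 2)*(z + 4)*(z^4 - 13*z^3 + 63*z^2 - 135*z + 108) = (z - 3)*(z - 2)*(z + 4)*(z^3 - 10*z^2 + 33*z - 36) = (z - 4)*(z - 3)*(z - 2)*(z + 4)*(z^2 - 6*z + 9) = (z - 4)*(z - 3)^2*(z - 2)*(z + 4)*(z - 3)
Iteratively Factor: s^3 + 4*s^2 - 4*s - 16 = (s + 4)*(s^2 - 4) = (s - 2)*(s + 4)*(s + 2)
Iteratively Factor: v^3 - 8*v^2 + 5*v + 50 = (v + 2)*(v^2 - 10*v + 25) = (v - 5)*(v + 2)*(v - 5)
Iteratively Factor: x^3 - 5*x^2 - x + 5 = (x + 1)*(x^2 - 6*x + 5) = (x - 1)*(x + 1)*(x - 5)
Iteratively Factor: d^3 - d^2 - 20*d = (d + 4)*(d^2 - 5*d) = (d - 5)*(d + 4)*(d)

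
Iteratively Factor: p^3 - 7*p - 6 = (p + 1)*(p^2 - p - 6) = (p - 3)*(p + 1)*(p + 2)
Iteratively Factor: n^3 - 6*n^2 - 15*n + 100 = (n - 5)*(n^2 - n - 20) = (n - 5)*(n + 4)*(n - 5)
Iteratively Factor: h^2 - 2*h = (h - 2)*(h)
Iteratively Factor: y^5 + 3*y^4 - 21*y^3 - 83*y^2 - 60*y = (y)*(y^4 + 3*y^3 - 21*y^2 - 83*y - 60) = y*(y + 4)*(y^3 - y^2 - 17*y - 15) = y*(y + 3)*(y + 4)*(y^2 - 4*y - 5) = y*(y - 5)*(y + 3)*(y + 4)*(y + 1)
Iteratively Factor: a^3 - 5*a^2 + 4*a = (a)*(a^2 - 5*a + 4) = a*(a - 4)*(a - 1)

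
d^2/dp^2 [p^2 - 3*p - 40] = 2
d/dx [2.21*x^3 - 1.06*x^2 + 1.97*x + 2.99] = 6.63*x^2 - 2.12*x + 1.97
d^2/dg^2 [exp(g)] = exp(g)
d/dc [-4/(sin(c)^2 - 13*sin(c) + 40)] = 4*(2*sin(c) - 13)*cos(c)/(sin(c)^2 - 13*sin(c) + 40)^2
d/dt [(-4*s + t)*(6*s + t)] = 2*s + 2*t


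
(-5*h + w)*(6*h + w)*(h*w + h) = -30*h^3*w - 30*h^3 + h^2*w^2 + h^2*w + h*w^3 + h*w^2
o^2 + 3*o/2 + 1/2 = (o + 1/2)*(o + 1)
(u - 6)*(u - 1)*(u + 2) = u^3 - 5*u^2 - 8*u + 12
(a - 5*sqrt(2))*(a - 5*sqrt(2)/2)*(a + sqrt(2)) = a^3 - 13*sqrt(2)*a^2/2 + 10*a + 25*sqrt(2)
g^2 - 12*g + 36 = (g - 6)^2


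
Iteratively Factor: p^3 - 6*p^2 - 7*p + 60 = (p - 5)*(p^2 - p - 12) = (p - 5)*(p - 4)*(p + 3)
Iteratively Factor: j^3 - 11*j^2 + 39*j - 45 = (j - 3)*(j^2 - 8*j + 15) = (j - 3)^2*(j - 5)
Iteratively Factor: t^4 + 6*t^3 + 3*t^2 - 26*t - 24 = (t + 4)*(t^3 + 2*t^2 - 5*t - 6) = (t + 1)*(t + 4)*(t^2 + t - 6) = (t - 2)*(t + 1)*(t + 4)*(t + 3)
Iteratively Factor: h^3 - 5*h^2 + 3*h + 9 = (h - 3)*(h^2 - 2*h - 3) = (h - 3)*(h + 1)*(h - 3)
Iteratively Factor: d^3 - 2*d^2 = (d)*(d^2 - 2*d) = d*(d - 2)*(d)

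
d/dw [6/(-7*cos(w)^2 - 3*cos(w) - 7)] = -6*(14*cos(w) + 3)*sin(w)/(7*cos(w)^2 + 3*cos(w) + 7)^2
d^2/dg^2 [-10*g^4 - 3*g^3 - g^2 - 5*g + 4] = -120*g^2 - 18*g - 2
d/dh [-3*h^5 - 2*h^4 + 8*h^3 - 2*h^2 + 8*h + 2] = -15*h^4 - 8*h^3 + 24*h^2 - 4*h + 8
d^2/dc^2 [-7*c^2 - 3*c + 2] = -14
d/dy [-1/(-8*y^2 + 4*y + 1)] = 4*(1 - 4*y)/(-8*y^2 + 4*y + 1)^2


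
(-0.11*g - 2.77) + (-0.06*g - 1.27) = -0.17*g - 4.04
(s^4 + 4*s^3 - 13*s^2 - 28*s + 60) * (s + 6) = s^5 + 10*s^4 + 11*s^3 - 106*s^2 - 108*s + 360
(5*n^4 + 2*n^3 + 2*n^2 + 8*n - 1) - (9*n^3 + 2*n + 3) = 5*n^4 - 7*n^3 + 2*n^2 + 6*n - 4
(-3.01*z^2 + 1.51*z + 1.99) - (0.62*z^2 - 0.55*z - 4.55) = -3.63*z^2 + 2.06*z + 6.54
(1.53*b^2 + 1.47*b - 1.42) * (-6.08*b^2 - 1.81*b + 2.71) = -9.3024*b^4 - 11.7069*b^3 + 10.1192*b^2 + 6.5539*b - 3.8482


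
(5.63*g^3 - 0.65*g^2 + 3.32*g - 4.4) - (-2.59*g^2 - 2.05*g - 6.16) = 5.63*g^3 + 1.94*g^2 + 5.37*g + 1.76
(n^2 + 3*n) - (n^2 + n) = 2*n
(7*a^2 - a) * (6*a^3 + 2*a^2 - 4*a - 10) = 42*a^5 + 8*a^4 - 30*a^3 - 66*a^2 + 10*a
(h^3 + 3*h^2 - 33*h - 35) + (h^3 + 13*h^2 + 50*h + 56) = 2*h^3 + 16*h^2 + 17*h + 21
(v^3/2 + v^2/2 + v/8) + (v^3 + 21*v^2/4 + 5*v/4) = 3*v^3/2 + 23*v^2/4 + 11*v/8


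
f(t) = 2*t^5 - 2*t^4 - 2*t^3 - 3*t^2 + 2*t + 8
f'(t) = 10*t^4 - 8*t^3 - 6*t^2 - 6*t + 2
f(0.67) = 7.26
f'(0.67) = -5.10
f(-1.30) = -8.41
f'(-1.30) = 45.80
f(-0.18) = 7.55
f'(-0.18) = 2.94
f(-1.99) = -85.88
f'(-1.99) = 210.05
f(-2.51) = -262.93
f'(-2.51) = 502.68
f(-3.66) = -1613.85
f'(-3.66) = 2130.23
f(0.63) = 7.45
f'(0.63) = -4.59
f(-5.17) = -8622.27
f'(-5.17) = 8122.49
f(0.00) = 8.00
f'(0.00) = 2.00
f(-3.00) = -619.00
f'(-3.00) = 992.00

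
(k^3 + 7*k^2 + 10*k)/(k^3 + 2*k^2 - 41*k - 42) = k*(k^2 + 7*k + 10)/(k^3 + 2*k^2 - 41*k - 42)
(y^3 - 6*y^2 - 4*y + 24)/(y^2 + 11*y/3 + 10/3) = 3*(y^2 - 8*y + 12)/(3*y + 5)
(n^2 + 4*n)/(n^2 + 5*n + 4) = n/(n + 1)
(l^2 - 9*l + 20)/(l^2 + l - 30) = (l - 4)/(l + 6)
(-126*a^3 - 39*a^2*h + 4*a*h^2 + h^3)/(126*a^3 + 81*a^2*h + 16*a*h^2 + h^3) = (-6*a + h)/(6*a + h)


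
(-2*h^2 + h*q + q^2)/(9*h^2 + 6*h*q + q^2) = (-2*h^2 + h*q + q^2)/(9*h^2 + 6*h*q + q^2)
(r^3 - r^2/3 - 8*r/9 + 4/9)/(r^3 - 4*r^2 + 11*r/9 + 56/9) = (9*r^2 - 12*r + 4)/(9*r^2 - 45*r + 56)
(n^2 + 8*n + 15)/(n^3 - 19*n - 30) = (n + 5)/(n^2 - 3*n - 10)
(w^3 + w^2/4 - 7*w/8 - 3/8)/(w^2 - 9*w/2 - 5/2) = (4*w^2 - w - 3)/(4*(w - 5))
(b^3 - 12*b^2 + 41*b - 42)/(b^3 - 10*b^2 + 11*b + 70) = (b^2 - 5*b + 6)/(b^2 - 3*b - 10)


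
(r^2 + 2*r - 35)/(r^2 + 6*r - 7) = (r - 5)/(r - 1)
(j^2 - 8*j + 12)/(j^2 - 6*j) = (j - 2)/j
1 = 1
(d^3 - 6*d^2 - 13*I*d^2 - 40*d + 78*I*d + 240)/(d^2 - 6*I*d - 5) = (d^2 + d*(-6 - 8*I) + 48*I)/(d - I)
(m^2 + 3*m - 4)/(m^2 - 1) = (m + 4)/(m + 1)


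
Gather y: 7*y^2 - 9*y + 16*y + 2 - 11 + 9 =7*y^2 + 7*y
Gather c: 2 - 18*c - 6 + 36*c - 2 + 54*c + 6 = 72*c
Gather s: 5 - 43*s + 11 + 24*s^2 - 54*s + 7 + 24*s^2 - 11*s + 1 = 48*s^2 - 108*s + 24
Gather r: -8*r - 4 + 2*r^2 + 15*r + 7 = 2*r^2 + 7*r + 3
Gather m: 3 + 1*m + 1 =m + 4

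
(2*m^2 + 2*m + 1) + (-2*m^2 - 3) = 2*m - 2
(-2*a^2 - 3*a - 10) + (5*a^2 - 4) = 3*a^2 - 3*a - 14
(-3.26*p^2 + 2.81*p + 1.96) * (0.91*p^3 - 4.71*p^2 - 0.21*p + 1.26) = -2.9666*p^5 + 17.9117*p^4 - 10.7669*p^3 - 13.9293*p^2 + 3.129*p + 2.4696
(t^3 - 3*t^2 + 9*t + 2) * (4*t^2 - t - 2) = 4*t^5 - 13*t^4 + 37*t^3 + 5*t^2 - 20*t - 4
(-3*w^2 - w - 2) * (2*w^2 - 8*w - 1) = -6*w^4 + 22*w^3 + 7*w^2 + 17*w + 2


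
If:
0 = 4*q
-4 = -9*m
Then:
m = 4/9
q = 0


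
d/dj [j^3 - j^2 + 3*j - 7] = 3*j^2 - 2*j + 3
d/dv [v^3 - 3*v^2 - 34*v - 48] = 3*v^2 - 6*v - 34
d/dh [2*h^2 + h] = 4*h + 1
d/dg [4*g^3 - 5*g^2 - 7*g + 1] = 12*g^2 - 10*g - 7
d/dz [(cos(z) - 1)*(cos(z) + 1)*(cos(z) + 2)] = (-3*cos(z)^2 - 4*cos(z) + 1)*sin(z)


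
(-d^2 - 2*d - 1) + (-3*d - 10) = -d^2 - 5*d - 11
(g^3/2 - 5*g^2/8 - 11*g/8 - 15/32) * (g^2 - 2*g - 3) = g^5/2 - 13*g^4/8 - 13*g^3/8 + 133*g^2/32 + 81*g/16 + 45/32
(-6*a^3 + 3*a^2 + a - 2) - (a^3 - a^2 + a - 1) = -7*a^3 + 4*a^2 - 1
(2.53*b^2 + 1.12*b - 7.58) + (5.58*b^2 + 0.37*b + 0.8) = 8.11*b^2 + 1.49*b - 6.78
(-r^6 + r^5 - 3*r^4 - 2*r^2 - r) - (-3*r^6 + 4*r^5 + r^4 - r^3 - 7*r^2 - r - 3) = 2*r^6 - 3*r^5 - 4*r^4 + r^3 + 5*r^2 + 3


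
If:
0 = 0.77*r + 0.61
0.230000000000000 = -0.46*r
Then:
No Solution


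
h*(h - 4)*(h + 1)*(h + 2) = h^4 - h^3 - 10*h^2 - 8*h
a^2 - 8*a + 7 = (a - 7)*(a - 1)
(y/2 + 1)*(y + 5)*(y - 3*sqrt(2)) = y^3/2 - 3*sqrt(2)*y^2/2 + 7*y^2/2 - 21*sqrt(2)*y/2 + 5*y - 15*sqrt(2)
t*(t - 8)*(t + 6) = t^3 - 2*t^2 - 48*t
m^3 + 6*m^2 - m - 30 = (m - 2)*(m + 3)*(m + 5)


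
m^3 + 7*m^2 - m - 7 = (m - 1)*(m + 1)*(m + 7)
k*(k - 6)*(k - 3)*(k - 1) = k^4 - 10*k^3 + 27*k^2 - 18*k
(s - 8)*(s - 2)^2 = s^3 - 12*s^2 + 36*s - 32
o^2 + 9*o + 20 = (o + 4)*(o + 5)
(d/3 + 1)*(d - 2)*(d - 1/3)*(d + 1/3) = d^4/3 + d^3/3 - 55*d^2/27 - d/27 + 2/9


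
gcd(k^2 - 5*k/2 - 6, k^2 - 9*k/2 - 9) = k + 3/2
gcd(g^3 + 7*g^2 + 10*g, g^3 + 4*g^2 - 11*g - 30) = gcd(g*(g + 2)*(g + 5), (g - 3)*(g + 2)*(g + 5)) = g^2 + 7*g + 10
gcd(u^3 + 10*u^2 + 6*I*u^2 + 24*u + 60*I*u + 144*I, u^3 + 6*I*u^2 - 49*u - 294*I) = u + 6*I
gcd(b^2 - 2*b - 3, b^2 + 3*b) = 1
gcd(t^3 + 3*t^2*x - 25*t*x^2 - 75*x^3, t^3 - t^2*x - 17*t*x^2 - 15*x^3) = -t^2 + 2*t*x + 15*x^2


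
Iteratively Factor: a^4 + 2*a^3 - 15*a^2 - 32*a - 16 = (a + 1)*(a^3 + a^2 - 16*a - 16) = (a + 1)^2*(a^2 - 16) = (a + 1)^2*(a + 4)*(a - 4)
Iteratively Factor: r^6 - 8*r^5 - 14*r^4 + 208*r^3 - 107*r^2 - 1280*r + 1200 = (r - 5)*(r^5 - 3*r^4 - 29*r^3 + 63*r^2 + 208*r - 240) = (r - 5)*(r + 3)*(r^4 - 6*r^3 - 11*r^2 + 96*r - 80) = (r - 5)*(r - 4)*(r + 3)*(r^3 - 2*r^2 - 19*r + 20) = (r - 5)*(r - 4)*(r - 1)*(r + 3)*(r^2 - r - 20) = (r - 5)^2*(r - 4)*(r - 1)*(r + 3)*(r + 4)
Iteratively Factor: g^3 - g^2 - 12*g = (g + 3)*(g^2 - 4*g) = (g - 4)*(g + 3)*(g)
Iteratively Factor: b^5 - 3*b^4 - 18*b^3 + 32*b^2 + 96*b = (b)*(b^4 - 3*b^3 - 18*b^2 + 32*b + 96) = b*(b - 4)*(b^3 + b^2 - 14*b - 24) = b*(b - 4)*(b + 3)*(b^2 - 2*b - 8) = b*(b - 4)*(b + 2)*(b + 3)*(b - 4)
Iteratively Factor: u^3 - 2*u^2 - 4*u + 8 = (u - 2)*(u^2 - 4) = (u - 2)*(u + 2)*(u - 2)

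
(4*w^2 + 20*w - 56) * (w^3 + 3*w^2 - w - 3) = 4*w^5 + 32*w^4 - 200*w^2 - 4*w + 168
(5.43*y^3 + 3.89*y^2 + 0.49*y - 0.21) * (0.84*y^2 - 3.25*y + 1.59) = 4.5612*y^5 - 14.3799*y^4 - 3.5972*y^3 + 4.4162*y^2 + 1.4616*y - 0.3339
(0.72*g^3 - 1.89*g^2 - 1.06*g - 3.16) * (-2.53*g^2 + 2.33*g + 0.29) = -1.8216*g^5 + 6.4593*g^4 - 1.5131*g^3 + 4.9769*g^2 - 7.6702*g - 0.9164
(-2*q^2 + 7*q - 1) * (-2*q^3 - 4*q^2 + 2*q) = 4*q^5 - 6*q^4 - 30*q^3 + 18*q^2 - 2*q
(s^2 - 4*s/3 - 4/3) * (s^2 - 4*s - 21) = s^4 - 16*s^3/3 - 17*s^2 + 100*s/3 + 28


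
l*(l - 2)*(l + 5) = l^3 + 3*l^2 - 10*l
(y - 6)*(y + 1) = y^2 - 5*y - 6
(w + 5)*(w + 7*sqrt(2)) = w^2 + 5*w + 7*sqrt(2)*w + 35*sqrt(2)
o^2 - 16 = (o - 4)*(o + 4)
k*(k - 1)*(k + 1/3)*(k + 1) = k^4 + k^3/3 - k^2 - k/3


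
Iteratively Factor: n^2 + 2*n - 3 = (n - 1)*(n + 3)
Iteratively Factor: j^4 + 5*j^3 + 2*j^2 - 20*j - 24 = (j + 2)*(j^3 + 3*j^2 - 4*j - 12) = (j + 2)^2*(j^2 + j - 6) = (j + 2)^2*(j + 3)*(j - 2)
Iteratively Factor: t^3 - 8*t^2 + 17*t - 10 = (t - 1)*(t^2 - 7*t + 10) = (t - 5)*(t - 1)*(t - 2)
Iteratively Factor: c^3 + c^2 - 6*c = (c + 3)*(c^2 - 2*c) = c*(c + 3)*(c - 2)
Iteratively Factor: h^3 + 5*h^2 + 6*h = (h + 3)*(h^2 + 2*h) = (h + 2)*(h + 3)*(h)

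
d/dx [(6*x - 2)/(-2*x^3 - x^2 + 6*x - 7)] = 2*(-6*x^3 - 3*x^2 + 18*x + 2*(3*x - 1)*(3*x^2 + x - 3) - 21)/(2*x^3 + x^2 - 6*x + 7)^2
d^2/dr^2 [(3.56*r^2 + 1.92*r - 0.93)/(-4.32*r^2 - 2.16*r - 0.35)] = (-1.13686837721616e-13*r^4 - 5.22547200000008*r^3 + 136.432512*r^2 + 69.486336*r + 7.896536)/(80.621568*r^6 + 120.932352*r^5 + 80.061696*r^4 + 29.673216*r^3 + 6.48648*r^2 + 0.7938*r + 0.042875)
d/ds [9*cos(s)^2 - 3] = -9*sin(2*s)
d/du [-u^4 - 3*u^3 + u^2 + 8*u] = -4*u^3 - 9*u^2 + 2*u + 8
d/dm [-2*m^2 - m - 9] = -4*m - 1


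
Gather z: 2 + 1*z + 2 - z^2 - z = 4 - z^2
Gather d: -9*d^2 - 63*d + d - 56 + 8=-9*d^2 - 62*d - 48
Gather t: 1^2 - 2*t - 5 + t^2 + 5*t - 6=t^2 + 3*t - 10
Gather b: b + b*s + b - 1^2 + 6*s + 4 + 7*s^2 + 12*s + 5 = b*(s + 2) + 7*s^2 + 18*s + 8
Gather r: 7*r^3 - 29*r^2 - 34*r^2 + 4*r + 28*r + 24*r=7*r^3 - 63*r^2 + 56*r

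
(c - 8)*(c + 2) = c^2 - 6*c - 16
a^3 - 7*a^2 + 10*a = a*(a - 5)*(a - 2)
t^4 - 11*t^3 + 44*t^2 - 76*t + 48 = (t - 4)*(t - 3)*(t - 2)^2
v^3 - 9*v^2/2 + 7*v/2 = v*(v - 7/2)*(v - 1)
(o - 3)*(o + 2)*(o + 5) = o^3 + 4*o^2 - 11*o - 30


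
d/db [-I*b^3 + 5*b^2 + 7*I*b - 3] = -3*I*b^2 + 10*b + 7*I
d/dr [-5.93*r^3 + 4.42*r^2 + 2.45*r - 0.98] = -17.79*r^2 + 8.84*r + 2.45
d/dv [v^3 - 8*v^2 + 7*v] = 3*v^2 - 16*v + 7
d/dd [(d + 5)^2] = 2*d + 10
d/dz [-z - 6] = -1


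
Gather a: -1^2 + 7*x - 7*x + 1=0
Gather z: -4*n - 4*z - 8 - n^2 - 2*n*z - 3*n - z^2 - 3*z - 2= -n^2 - 7*n - z^2 + z*(-2*n - 7) - 10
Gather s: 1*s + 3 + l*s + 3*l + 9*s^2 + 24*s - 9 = 3*l + 9*s^2 + s*(l + 25) - 6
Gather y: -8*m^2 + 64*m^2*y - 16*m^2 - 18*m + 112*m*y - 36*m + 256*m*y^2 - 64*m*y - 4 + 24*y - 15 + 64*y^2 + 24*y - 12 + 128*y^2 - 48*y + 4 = -24*m^2 - 54*m + y^2*(256*m + 192) + y*(64*m^2 + 48*m) - 27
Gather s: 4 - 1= 3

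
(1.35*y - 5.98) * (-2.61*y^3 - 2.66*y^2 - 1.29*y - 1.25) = -3.5235*y^4 + 12.0168*y^3 + 14.1653*y^2 + 6.0267*y + 7.475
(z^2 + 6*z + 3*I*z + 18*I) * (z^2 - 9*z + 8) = z^4 - 3*z^3 + 3*I*z^3 - 46*z^2 - 9*I*z^2 + 48*z - 138*I*z + 144*I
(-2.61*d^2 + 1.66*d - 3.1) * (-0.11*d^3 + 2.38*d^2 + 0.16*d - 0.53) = 0.2871*d^5 - 6.3944*d^4 + 3.8742*d^3 - 5.7291*d^2 - 1.3758*d + 1.643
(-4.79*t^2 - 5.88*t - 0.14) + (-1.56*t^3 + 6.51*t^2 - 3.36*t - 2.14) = -1.56*t^3 + 1.72*t^2 - 9.24*t - 2.28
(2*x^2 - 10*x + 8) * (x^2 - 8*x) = 2*x^4 - 26*x^3 + 88*x^2 - 64*x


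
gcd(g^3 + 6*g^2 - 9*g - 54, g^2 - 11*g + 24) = g - 3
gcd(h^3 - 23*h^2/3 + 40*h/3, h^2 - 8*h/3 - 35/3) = h - 5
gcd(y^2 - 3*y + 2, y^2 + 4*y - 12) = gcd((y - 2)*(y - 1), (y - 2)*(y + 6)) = y - 2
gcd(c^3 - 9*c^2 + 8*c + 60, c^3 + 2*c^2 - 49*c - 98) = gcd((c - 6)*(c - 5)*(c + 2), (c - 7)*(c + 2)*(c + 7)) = c + 2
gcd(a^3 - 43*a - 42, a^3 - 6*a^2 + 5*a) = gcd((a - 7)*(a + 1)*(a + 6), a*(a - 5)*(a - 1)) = 1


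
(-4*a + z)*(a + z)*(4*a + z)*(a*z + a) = -16*a^4*z - 16*a^4 - 16*a^3*z^2 - 16*a^3*z + a^2*z^3 + a^2*z^2 + a*z^4 + a*z^3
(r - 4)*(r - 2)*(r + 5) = r^3 - r^2 - 22*r + 40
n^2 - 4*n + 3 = (n - 3)*(n - 1)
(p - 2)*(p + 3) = p^2 + p - 6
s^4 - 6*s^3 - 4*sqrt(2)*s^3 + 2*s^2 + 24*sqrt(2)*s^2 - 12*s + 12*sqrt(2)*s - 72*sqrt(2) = (s - 6)*(s - 3*sqrt(2))*(s - 2*sqrt(2))*(s + sqrt(2))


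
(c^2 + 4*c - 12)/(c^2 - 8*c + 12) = (c + 6)/(c - 6)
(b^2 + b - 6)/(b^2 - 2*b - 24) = (-b^2 - b + 6)/(-b^2 + 2*b + 24)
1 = 1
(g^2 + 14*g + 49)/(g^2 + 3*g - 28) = (g + 7)/(g - 4)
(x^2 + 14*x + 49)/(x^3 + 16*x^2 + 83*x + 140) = (x + 7)/(x^2 + 9*x + 20)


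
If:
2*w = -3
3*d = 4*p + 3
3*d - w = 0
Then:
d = -1/2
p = -9/8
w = -3/2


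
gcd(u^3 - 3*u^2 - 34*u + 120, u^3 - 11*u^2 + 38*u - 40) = u^2 - 9*u + 20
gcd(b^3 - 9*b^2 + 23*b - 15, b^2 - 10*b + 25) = b - 5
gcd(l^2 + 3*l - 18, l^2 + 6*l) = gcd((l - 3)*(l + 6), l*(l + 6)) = l + 6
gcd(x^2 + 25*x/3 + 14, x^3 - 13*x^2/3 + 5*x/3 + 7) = 1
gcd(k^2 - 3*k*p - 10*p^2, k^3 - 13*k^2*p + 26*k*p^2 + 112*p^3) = k + 2*p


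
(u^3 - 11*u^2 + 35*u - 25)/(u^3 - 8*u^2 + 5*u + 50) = (u - 1)/(u + 2)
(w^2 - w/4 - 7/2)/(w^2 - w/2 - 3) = (4*w + 7)/(2*(2*w + 3))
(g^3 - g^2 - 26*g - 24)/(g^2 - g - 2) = (g^2 - 2*g - 24)/(g - 2)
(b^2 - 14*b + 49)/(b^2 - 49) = (b - 7)/(b + 7)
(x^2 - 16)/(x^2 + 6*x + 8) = (x - 4)/(x + 2)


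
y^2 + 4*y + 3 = (y + 1)*(y + 3)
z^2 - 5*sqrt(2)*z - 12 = (z - 6*sqrt(2))*(z + sqrt(2))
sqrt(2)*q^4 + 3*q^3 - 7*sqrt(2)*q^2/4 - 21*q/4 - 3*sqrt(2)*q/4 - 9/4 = (q - 3/2)*(q + 1/2)*(q + 3*sqrt(2)/2)*(sqrt(2)*q + sqrt(2))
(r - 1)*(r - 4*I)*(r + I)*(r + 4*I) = r^4 - r^3 + I*r^3 + 16*r^2 - I*r^2 - 16*r + 16*I*r - 16*I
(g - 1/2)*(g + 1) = g^2 + g/2 - 1/2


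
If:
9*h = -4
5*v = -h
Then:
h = -4/9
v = 4/45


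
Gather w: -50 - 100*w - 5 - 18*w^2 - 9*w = -18*w^2 - 109*w - 55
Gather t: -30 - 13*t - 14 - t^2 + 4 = -t^2 - 13*t - 40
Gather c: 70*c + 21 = 70*c + 21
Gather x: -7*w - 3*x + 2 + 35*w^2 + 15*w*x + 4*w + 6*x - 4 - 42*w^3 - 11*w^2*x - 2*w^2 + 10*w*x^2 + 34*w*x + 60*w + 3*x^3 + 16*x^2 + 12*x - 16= -42*w^3 + 33*w^2 + 57*w + 3*x^3 + x^2*(10*w + 16) + x*(-11*w^2 + 49*w + 15) - 18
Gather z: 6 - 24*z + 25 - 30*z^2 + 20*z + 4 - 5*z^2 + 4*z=35 - 35*z^2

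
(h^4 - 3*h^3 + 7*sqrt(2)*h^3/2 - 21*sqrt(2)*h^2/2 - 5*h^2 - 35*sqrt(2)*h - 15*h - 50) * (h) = h^5 - 3*h^4 + 7*sqrt(2)*h^4/2 - 21*sqrt(2)*h^3/2 - 5*h^3 - 35*sqrt(2)*h^2 - 15*h^2 - 50*h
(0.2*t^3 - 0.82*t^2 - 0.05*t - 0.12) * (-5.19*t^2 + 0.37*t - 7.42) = -1.038*t^5 + 4.3298*t^4 - 1.5279*t^3 + 6.6887*t^2 + 0.3266*t + 0.8904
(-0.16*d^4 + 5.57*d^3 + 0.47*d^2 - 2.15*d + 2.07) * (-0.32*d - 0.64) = 0.0512*d^5 - 1.68*d^4 - 3.7152*d^3 + 0.3872*d^2 + 0.7136*d - 1.3248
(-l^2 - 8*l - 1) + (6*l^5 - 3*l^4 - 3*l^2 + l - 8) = 6*l^5 - 3*l^4 - 4*l^2 - 7*l - 9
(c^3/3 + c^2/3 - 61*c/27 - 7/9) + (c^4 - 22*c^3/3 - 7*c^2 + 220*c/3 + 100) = c^4 - 7*c^3 - 20*c^2/3 + 1919*c/27 + 893/9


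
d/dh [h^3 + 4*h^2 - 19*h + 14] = 3*h^2 + 8*h - 19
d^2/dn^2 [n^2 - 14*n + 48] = 2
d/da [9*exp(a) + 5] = 9*exp(a)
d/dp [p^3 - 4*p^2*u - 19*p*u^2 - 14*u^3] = 3*p^2 - 8*p*u - 19*u^2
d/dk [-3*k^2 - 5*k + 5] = -6*k - 5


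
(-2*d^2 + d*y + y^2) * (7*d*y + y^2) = -14*d^3*y + 5*d^2*y^2 + 8*d*y^3 + y^4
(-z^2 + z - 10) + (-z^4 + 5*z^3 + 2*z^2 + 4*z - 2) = -z^4 + 5*z^3 + z^2 + 5*z - 12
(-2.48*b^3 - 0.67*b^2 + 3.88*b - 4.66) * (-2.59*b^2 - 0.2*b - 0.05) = 6.4232*b^5 + 2.2313*b^4 - 9.7912*b^3 + 11.3269*b^2 + 0.738*b + 0.233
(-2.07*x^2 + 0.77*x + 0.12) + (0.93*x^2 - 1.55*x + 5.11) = -1.14*x^2 - 0.78*x + 5.23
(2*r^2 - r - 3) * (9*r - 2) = 18*r^3 - 13*r^2 - 25*r + 6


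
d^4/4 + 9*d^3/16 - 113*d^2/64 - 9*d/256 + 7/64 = (d/4 + 1)*(d - 7/4)*(d - 1/4)*(d + 1/4)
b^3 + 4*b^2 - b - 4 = (b - 1)*(b + 1)*(b + 4)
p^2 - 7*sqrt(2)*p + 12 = (p - 6*sqrt(2))*(p - sqrt(2))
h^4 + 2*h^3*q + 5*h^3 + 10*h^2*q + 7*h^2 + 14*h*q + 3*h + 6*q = (h + 1)^2*(h + 3)*(h + 2*q)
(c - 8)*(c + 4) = c^2 - 4*c - 32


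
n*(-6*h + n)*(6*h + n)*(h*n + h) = -36*h^3*n^2 - 36*h^3*n + h*n^4 + h*n^3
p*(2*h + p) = 2*h*p + p^2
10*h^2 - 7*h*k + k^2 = (-5*h + k)*(-2*h + k)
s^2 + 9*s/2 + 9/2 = (s + 3/2)*(s + 3)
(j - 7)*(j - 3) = j^2 - 10*j + 21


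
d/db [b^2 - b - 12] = 2*b - 1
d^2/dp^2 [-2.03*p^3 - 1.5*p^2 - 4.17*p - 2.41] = -12.18*p - 3.0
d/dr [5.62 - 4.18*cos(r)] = 4.18*sin(r)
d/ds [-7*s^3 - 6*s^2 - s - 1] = -21*s^2 - 12*s - 1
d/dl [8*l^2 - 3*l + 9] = 16*l - 3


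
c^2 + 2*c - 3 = (c - 1)*(c + 3)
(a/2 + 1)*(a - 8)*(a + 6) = a^3/2 - 26*a - 48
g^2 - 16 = (g - 4)*(g + 4)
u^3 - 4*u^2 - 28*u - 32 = (u - 8)*(u + 2)^2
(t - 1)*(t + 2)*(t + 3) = t^3 + 4*t^2 + t - 6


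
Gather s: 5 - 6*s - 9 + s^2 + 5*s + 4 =s^2 - s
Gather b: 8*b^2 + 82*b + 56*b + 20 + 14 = 8*b^2 + 138*b + 34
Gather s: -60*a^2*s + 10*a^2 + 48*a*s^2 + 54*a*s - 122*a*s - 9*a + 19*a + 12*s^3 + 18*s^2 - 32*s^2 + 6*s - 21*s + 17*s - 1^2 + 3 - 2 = 10*a^2 + 10*a + 12*s^3 + s^2*(48*a - 14) + s*(-60*a^2 - 68*a + 2)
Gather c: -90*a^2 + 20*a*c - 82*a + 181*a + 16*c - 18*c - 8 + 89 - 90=-90*a^2 + 99*a + c*(20*a - 2) - 9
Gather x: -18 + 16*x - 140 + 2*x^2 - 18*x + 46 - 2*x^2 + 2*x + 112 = 0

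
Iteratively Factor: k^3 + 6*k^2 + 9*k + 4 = (k + 4)*(k^2 + 2*k + 1) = (k + 1)*(k + 4)*(k + 1)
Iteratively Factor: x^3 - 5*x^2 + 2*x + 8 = (x - 4)*(x^2 - x - 2) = (x - 4)*(x + 1)*(x - 2)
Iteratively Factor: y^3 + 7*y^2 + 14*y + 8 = (y + 1)*(y^2 + 6*y + 8) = (y + 1)*(y + 2)*(y + 4)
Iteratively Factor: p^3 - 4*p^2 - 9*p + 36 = (p + 3)*(p^2 - 7*p + 12) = (p - 4)*(p + 3)*(p - 3)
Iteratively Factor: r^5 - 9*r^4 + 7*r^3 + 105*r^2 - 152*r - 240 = (r + 1)*(r^4 - 10*r^3 + 17*r^2 + 88*r - 240) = (r - 5)*(r + 1)*(r^3 - 5*r^2 - 8*r + 48) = (r - 5)*(r - 4)*(r + 1)*(r^2 - r - 12) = (r - 5)*(r - 4)*(r + 1)*(r + 3)*(r - 4)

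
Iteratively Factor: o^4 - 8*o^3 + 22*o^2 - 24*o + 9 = (o - 1)*(o^3 - 7*o^2 + 15*o - 9) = (o - 1)^2*(o^2 - 6*o + 9) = (o - 3)*(o - 1)^2*(o - 3)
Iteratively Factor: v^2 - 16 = (v - 4)*(v + 4)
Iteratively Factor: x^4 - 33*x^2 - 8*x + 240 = (x + 4)*(x^3 - 4*x^2 - 17*x + 60) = (x - 3)*(x + 4)*(x^2 - x - 20) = (x - 3)*(x + 4)^2*(x - 5)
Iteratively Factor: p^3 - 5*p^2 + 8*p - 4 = (p - 1)*(p^2 - 4*p + 4) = (p - 2)*(p - 1)*(p - 2)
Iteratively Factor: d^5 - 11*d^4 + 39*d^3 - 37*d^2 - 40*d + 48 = (d - 4)*(d^4 - 7*d^3 + 11*d^2 + 7*d - 12) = (d - 4)*(d - 1)*(d^3 - 6*d^2 + 5*d + 12) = (d - 4)*(d - 1)*(d + 1)*(d^2 - 7*d + 12) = (d - 4)*(d - 3)*(d - 1)*(d + 1)*(d - 4)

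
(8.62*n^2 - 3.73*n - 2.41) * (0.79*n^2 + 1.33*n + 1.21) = 6.8098*n^4 + 8.5179*n^3 + 3.5654*n^2 - 7.7186*n - 2.9161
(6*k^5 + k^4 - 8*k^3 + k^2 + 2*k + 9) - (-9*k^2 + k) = 6*k^5 + k^4 - 8*k^3 + 10*k^2 + k + 9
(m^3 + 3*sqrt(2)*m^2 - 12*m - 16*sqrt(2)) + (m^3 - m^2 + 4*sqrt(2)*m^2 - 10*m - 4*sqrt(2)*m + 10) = 2*m^3 - m^2 + 7*sqrt(2)*m^2 - 22*m - 4*sqrt(2)*m - 16*sqrt(2) + 10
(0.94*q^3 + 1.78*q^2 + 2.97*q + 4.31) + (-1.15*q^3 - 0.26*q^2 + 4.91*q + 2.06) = -0.21*q^3 + 1.52*q^2 + 7.88*q + 6.37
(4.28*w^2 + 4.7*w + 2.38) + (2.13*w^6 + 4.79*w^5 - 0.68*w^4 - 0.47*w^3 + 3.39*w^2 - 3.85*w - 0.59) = 2.13*w^6 + 4.79*w^5 - 0.68*w^4 - 0.47*w^3 + 7.67*w^2 + 0.85*w + 1.79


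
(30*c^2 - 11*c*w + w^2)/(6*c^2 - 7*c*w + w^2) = (-5*c + w)/(-c + w)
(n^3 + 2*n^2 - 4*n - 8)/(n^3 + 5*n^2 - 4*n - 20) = (n + 2)/(n + 5)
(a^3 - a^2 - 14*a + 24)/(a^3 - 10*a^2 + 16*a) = (a^2 + a - 12)/(a*(a - 8))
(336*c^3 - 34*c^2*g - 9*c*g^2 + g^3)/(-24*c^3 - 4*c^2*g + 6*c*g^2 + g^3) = (-56*c^2 + 15*c*g - g^2)/(4*c^2 - g^2)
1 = 1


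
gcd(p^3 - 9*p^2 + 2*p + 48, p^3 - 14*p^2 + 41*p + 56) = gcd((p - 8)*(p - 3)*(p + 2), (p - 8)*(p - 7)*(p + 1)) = p - 8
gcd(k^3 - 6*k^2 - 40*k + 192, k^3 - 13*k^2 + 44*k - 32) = k^2 - 12*k + 32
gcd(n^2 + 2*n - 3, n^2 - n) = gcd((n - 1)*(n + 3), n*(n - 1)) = n - 1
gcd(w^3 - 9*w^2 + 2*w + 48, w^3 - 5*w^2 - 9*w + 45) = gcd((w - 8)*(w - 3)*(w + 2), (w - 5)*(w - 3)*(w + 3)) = w - 3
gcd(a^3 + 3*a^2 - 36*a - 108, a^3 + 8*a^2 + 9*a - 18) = a^2 + 9*a + 18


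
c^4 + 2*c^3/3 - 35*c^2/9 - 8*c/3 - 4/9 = (c - 2)*(c + 1/3)^2*(c + 2)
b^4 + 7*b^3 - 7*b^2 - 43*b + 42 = (b - 2)*(b - 1)*(b + 3)*(b + 7)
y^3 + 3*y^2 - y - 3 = (y - 1)*(y + 1)*(y + 3)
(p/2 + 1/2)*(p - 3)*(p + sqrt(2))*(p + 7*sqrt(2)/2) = p^4/2 - p^3 + 9*sqrt(2)*p^3/4 - 9*sqrt(2)*p^2/2 + 2*p^2 - 27*sqrt(2)*p/4 - 7*p - 21/2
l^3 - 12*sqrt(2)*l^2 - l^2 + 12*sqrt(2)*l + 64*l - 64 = (l - 1)*(l - 8*sqrt(2))*(l - 4*sqrt(2))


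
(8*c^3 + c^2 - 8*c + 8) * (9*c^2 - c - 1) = 72*c^5 + c^4 - 81*c^3 + 79*c^2 - 8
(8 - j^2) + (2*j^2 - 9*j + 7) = j^2 - 9*j + 15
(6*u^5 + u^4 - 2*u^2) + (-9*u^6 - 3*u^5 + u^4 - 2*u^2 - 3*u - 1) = -9*u^6 + 3*u^5 + 2*u^4 - 4*u^2 - 3*u - 1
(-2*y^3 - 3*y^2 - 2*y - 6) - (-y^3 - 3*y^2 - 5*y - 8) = -y^3 + 3*y + 2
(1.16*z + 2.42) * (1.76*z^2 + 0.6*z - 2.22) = 2.0416*z^3 + 4.9552*z^2 - 1.1232*z - 5.3724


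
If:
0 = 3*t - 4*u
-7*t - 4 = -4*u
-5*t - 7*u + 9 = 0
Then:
No Solution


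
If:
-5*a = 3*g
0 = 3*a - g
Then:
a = 0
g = 0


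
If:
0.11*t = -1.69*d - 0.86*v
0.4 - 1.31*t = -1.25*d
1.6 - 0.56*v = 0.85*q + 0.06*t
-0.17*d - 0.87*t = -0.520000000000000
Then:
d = 0.25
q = 2.22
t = 0.55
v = -0.57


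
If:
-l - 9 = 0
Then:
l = -9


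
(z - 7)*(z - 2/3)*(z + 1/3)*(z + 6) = z^4 - 4*z^3/3 - 377*z^2/9 + 128*z/9 + 28/3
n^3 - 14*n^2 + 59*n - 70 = (n - 7)*(n - 5)*(n - 2)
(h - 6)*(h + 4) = h^2 - 2*h - 24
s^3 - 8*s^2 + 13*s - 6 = (s - 6)*(s - 1)^2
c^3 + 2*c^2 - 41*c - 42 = (c - 6)*(c + 1)*(c + 7)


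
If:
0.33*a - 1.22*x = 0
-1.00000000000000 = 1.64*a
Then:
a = -0.61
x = -0.16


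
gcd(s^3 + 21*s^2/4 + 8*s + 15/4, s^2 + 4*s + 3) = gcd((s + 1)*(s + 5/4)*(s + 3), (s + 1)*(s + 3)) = s^2 + 4*s + 3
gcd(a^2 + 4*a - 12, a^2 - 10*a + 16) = a - 2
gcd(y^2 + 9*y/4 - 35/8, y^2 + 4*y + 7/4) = y + 7/2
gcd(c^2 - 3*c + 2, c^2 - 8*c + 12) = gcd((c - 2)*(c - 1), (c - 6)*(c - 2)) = c - 2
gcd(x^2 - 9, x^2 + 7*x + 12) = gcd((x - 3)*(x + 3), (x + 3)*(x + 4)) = x + 3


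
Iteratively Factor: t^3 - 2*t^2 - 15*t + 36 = (t + 4)*(t^2 - 6*t + 9) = (t - 3)*(t + 4)*(t - 3)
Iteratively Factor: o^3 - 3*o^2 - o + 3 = (o + 1)*(o^2 - 4*o + 3) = (o - 1)*(o + 1)*(o - 3)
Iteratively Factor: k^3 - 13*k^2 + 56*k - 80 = (k - 4)*(k^2 - 9*k + 20) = (k - 5)*(k - 4)*(k - 4)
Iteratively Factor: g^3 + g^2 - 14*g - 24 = (g - 4)*(g^2 + 5*g + 6) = (g - 4)*(g + 3)*(g + 2)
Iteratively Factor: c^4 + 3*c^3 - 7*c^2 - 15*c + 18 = (c + 3)*(c^3 - 7*c + 6) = (c + 3)^2*(c^2 - 3*c + 2) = (c - 2)*(c + 3)^2*(c - 1)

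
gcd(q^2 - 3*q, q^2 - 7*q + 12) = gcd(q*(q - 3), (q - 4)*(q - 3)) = q - 3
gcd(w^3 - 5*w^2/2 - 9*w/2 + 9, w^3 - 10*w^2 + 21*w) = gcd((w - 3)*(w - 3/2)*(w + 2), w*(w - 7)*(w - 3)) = w - 3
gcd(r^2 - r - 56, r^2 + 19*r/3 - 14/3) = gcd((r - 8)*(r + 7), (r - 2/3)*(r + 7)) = r + 7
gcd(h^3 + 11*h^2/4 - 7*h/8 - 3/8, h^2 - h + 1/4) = h - 1/2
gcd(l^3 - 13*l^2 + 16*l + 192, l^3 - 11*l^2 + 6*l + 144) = l^2 - 5*l - 24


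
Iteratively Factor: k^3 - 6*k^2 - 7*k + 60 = (k + 3)*(k^2 - 9*k + 20) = (k - 5)*(k + 3)*(k - 4)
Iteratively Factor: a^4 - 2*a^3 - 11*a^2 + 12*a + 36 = (a + 2)*(a^3 - 4*a^2 - 3*a + 18) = (a - 3)*(a + 2)*(a^2 - a - 6) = (a - 3)^2*(a + 2)*(a + 2)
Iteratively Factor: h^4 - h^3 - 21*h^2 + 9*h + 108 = (h - 3)*(h^3 + 2*h^2 - 15*h - 36) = (h - 4)*(h - 3)*(h^2 + 6*h + 9) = (h - 4)*(h - 3)*(h + 3)*(h + 3)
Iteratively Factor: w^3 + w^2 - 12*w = (w + 4)*(w^2 - 3*w) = (w - 3)*(w + 4)*(w)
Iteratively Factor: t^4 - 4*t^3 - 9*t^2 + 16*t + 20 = (t - 2)*(t^3 - 2*t^2 - 13*t - 10) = (t - 2)*(t + 2)*(t^2 - 4*t - 5) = (t - 5)*(t - 2)*(t + 2)*(t + 1)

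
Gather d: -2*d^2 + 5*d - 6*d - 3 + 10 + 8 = -2*d^2 - d + 15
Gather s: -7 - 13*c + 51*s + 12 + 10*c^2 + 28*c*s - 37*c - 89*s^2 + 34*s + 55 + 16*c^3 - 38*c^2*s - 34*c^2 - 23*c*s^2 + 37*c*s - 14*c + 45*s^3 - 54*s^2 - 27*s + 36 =16*c^3 - 24*c^2 - 64*c + 45*s^3 + s^2*(-23*c - 143) + s*(-38*c^2 + 65*c + 58) + 96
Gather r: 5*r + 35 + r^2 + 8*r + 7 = r^2 + 13*r + 42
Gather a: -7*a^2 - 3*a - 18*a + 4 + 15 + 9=-7*a^2 - 21*a + 28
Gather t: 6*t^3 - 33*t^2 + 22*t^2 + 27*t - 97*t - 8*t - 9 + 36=6*t^3 - 11*t^2 - 78*t + 27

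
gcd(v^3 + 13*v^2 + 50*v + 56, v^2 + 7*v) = v + 7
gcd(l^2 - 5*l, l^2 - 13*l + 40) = l - 5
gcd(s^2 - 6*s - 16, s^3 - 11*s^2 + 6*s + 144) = s - 8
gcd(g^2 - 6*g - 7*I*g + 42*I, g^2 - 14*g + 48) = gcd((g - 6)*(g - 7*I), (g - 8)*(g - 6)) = g - 6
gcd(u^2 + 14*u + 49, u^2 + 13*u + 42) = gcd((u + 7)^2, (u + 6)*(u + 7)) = u + 7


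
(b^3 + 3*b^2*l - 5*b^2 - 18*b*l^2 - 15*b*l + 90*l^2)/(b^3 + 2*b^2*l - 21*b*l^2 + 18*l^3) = (b - 5)/(b - l)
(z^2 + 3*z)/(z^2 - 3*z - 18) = z/(z - 6)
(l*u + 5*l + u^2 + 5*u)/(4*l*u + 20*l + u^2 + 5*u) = (l + u)/(4*l + u)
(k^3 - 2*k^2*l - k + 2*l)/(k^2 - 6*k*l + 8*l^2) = (k^2 - 1)/(k - 4*l)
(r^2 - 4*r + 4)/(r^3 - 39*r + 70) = (r - 2)/(r^2 + 2*r - 35)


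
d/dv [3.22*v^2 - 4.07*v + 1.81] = 6.44*v - 4.07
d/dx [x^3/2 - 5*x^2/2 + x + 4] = 3*x^2/2 - 5*x + 1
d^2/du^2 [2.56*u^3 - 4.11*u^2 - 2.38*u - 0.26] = 15.36*u - 8.22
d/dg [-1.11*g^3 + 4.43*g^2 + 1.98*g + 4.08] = -3.33*g^2 + 8.86*g + 1.98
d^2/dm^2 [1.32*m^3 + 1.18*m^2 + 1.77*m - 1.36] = 7.92*m + 2.36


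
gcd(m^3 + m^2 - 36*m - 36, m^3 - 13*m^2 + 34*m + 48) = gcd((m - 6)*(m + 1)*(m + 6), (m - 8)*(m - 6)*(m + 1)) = m^2 - 5*m - 6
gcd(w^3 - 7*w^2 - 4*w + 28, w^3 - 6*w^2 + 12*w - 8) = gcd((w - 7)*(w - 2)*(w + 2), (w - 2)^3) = w - 2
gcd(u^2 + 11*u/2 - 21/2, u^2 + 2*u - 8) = 1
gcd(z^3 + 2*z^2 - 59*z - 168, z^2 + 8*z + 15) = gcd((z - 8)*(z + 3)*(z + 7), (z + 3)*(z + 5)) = z + 3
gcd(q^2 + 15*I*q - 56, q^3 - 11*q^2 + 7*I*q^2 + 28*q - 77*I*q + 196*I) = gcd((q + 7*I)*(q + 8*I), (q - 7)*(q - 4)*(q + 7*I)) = q + 7*I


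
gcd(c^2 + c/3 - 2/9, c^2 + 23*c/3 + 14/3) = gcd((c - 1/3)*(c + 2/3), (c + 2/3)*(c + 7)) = c + 2/3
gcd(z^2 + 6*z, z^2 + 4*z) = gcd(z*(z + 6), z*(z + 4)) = z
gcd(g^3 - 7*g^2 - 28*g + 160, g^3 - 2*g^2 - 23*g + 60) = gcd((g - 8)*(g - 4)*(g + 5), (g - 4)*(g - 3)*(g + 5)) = g^2 + g - 20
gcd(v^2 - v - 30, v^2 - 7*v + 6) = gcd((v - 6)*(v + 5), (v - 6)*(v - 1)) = v - 6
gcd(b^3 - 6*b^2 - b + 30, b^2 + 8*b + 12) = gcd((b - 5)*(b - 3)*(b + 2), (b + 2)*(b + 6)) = b + 2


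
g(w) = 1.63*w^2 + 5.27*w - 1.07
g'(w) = 3.26*w + 5.27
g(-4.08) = 4.56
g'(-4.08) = -8.03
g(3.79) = 42.32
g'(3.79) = 17.63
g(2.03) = 16.35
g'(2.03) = 11.89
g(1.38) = 9.31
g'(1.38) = 9.77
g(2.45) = 21.63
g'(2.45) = 13.26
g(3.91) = 44.46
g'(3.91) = 18.02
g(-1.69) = -5.32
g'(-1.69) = -0.24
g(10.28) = 225.36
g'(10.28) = 38.78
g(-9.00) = 83.53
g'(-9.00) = -24.07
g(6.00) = 89.23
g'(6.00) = 24.83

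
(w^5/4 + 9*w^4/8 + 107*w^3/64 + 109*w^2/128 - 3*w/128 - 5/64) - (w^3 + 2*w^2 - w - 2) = w^5/4 + 9*w^4/8 + 43*w^3/64 - 147*w^2/128 + 125*w/128 + 123/64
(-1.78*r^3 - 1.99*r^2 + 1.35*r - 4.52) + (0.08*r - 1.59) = -1.78*r^3 - 1.99*r^2 + 1.43*r - 6.11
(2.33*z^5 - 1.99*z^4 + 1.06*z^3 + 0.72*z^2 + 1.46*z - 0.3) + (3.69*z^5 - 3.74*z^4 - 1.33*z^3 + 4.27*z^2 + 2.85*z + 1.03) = 6.02*z^5 - 5.73*z^4 - 0.27*z^3 + 4.99*z^2 + 4.31*z + 0.73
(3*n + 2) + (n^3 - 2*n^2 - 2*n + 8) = n^3 - 2*n^2 + n + 10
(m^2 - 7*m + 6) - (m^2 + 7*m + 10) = -14*m - 4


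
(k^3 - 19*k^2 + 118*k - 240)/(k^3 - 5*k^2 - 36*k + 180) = (k - 8)/(k + 6)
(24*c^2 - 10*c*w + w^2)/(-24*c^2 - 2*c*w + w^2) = (-4*c + w)/(4*c + w)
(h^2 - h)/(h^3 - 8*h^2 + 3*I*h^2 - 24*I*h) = (h - 1)/(h^2 + h*(-8 + 3*I) - 24*I)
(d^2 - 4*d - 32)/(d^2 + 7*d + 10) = (d^2 - 4*d - 32)/(d^2 + 7*d + 10)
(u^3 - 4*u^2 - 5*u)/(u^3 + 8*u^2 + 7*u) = (u - 5)/(u + 7)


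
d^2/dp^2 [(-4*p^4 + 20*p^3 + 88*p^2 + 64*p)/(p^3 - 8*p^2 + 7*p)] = 8*(5*p^3 + 111*p^2 - 993*p + 2389)/(p^6 - 24*p^5 + 213*p^4 - 848*p^3 + 1491*p^2 - 1176*p + 343)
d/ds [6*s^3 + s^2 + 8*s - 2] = 18*s^2 + 2*s + 8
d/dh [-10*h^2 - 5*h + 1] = -20*h - 5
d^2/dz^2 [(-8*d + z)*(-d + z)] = 2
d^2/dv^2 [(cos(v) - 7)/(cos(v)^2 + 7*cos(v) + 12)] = (-9*(1 - cos(2*v))^2*cos(v) + 35*(1 - cos(2*v))^2 - 3727*cos(v) + 238*cos(2*v) + 213*cos(3*v) + 2*cos(5*v) - 2646)/(4*(cos(v) + 3)^3*(cos(v) + 4)^3)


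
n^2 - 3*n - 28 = (n - 7)*(n + 4)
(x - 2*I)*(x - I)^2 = x^3 - 4*I*x^2 - 5*x + 2*I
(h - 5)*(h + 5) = h^2 - 25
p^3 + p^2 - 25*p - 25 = (p - 5)*(p + 1)*(p + 5)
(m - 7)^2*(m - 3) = m^3 - 17*m^2 + 91*m - 147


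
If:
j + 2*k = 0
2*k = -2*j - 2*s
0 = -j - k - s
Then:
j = -2*s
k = s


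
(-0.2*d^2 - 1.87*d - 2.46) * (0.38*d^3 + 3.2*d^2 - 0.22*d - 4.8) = -0.076*d^5 - 1.3506*d^4 - 6.8748*d^3 - 6.5006*d^2 + 9.5172*d + 11.808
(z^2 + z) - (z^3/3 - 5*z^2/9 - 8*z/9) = -z^3/3 + 14*z^2/9 + 17*z/9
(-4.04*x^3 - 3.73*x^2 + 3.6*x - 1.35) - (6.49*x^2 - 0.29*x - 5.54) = -4.04*x^3 - 10.22*x^2 + 3.89*x + 4.19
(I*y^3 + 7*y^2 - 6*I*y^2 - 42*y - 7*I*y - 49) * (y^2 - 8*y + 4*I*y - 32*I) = I*y^5 + 3*y^4 - 14*I*y^4 - 42*y^3 + 69*I*y^3 + 123*y^2 - 336*I*y^2 + 168*y + 1148*I*y + 1568*I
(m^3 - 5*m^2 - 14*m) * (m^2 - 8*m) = m^5 - 13*m^4 + 26*m^3 + 112*m^2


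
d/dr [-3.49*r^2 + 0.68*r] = 0.68 - 6.98*r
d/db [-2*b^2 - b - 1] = -4*b - 1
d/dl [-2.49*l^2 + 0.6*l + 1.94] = 0.6 - 4.98*l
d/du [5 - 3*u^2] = -6*u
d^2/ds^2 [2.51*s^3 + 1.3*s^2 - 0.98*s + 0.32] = 15.06*s + 2.6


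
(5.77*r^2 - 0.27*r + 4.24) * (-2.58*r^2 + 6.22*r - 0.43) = -14.8866*r^4 + 36.586*r^3 - 15.0997*r^2 + 26.4889*r - 1.8232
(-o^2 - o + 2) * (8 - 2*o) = 2*o^3 - 6*o^2 - 12*o + 16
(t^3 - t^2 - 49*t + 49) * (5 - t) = -t^4 + 6*t^3 + 44*t^2 - 294*t + 245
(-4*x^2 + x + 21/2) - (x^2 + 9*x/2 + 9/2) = -5*x^2 - 7*x/2 + 6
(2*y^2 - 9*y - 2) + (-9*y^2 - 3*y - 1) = -7*y^2 - 12*y - 3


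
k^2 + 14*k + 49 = (k + 7)^2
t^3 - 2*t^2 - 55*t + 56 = (t - 8)*(t - 1)*(t + 7)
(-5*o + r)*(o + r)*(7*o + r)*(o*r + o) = -35*o^4*r - 35*o^4 - 33*o^3*r^2 - 33*o^3*r + 3*o^2*r^3 + 3*o^2*r^2 + o*r^4 + o*r^3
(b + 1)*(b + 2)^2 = b^3 + 5*b^2 + 8*b + 4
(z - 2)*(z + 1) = z^2 - z - 2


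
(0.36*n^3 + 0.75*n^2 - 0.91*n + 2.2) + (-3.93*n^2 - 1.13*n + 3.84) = 0.36*n^3 - 3.18*n^2 - 2.04*n + 6.04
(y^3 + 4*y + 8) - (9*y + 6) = y^3 - 5*y + 2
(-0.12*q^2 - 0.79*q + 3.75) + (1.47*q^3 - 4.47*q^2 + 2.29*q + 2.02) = 1.47*q^3 - 4.59*q^2 + 1.5*q + 5.77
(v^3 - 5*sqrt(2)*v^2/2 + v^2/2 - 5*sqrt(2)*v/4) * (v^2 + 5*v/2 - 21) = v^5 - 5*sqrt(2)*v^4/2 + 3*v^4 - 79*v^3/4 - 15*sqrt(2)*v^3/2 - 21*v^2/2 + 395*sqrt(2)*v^2/8 + 105*sqrt(2)*v/4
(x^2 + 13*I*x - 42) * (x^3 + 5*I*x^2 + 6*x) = x^5 + 18*I*x^4 - 101*x^3 - 132*I*x^2 - 252*x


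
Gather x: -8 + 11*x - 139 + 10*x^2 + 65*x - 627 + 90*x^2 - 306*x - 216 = 100*x^2 - 230*x - 990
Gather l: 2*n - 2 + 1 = 2*n - 1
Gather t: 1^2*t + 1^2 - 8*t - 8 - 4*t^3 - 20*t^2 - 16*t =-4*t^3 - 20*t^2 - 23*t - 7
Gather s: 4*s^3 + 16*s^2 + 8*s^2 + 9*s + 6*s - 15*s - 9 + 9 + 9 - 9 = 4*s^3 + 24*s^2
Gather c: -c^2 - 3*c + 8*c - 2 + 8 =-c^2 + 5*c + 6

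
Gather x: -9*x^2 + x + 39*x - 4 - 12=-9*x^2 + 40*x - 16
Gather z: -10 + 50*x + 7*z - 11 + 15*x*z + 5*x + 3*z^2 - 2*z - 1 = 55*x + 3*z^2 + z*(15*x + 5) - 22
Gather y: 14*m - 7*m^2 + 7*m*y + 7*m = -7*m^2 + 7*m*y + 21*m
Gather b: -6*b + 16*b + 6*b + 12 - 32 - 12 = 16*b - 32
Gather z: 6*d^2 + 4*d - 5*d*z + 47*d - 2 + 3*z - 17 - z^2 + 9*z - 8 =6*d^2 + 51*d - z^2 + z*(12 - 5*d) - 27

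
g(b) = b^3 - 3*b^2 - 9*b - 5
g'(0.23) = -10.22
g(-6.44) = -338.55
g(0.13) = -6.22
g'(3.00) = 0.00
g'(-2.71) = 29.29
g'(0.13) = -9.73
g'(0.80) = -11.88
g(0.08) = -5.74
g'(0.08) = -9.46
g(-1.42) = -1.13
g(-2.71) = -22.54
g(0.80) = -13.61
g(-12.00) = -2057.00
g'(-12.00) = 495.00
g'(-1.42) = 5.57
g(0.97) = -15.64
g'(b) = 3*b^2 - 6*b - 9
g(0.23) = -7.22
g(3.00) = -32.00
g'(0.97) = -12.00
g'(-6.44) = 154.06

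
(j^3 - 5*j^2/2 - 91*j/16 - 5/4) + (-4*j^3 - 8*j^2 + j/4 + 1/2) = -3*j^3 - 21*j^2/2 - 87*j/16 - 3/4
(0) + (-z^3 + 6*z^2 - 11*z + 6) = -z^3 + 6*z^2 - 11*z + 6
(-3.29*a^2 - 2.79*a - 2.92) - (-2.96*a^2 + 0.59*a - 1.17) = -0.33*a^2 - 3.38*a - 1.75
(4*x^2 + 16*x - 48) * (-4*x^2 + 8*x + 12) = -16*x^4 - 32*x^3 + 368*x^2 - 192*x - 576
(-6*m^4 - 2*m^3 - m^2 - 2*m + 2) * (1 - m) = 6*m^5 - 4*m^4 - m^3 + m^2 - 4*m + 2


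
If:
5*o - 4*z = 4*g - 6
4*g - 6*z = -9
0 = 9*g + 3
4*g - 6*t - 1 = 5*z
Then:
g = -1/3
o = -4/9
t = -157/108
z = 23/18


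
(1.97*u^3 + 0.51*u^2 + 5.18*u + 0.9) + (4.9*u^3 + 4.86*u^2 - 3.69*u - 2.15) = 6.87*u^3 + 5.37*u^2 + 1.49*u - 1.25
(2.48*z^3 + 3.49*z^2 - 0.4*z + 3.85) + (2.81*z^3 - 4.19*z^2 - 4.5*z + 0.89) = 5.29*z^3 - 0.7*z^2 - 4.9*z + 4.74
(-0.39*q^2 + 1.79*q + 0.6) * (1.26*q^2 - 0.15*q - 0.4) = -0.4914*q^4 + 2.3139*q^3 + 0.6435*q^2 - 0.806*q - 0.24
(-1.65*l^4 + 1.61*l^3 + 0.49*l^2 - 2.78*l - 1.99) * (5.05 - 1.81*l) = 2.9865*l^5 - 11.2466*l^4 + 7.2436*l^3 + 7.5063*l^2 - 10.4371*l - 10.0495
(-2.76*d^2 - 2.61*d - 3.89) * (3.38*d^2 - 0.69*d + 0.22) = -9.3288*d^4 - 6.9174*d^3 - 11.9545*d^2 + 2.1099*d - 0.8558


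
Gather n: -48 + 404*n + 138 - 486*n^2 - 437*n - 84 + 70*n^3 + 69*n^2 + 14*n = 70*n^3 - 417*n^2 - 19*n + 6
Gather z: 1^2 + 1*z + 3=z + 4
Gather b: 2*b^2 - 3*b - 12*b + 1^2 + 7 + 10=2*b^2 - 15*b + 18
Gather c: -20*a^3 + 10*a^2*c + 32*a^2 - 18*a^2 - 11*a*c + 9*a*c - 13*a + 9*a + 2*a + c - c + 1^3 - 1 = -20*a^3 + 14*a^2 - 2*a + c*(10*a^2 - 2*a)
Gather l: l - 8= l - 8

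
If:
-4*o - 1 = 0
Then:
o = -1/4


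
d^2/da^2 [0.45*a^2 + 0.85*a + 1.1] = 0.900000000000000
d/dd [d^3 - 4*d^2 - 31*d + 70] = 3*d^2 - 8*d - 31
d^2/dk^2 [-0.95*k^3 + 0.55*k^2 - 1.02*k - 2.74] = 1.1 - 5.7*k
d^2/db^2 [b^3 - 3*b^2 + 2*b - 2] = 6*b - 6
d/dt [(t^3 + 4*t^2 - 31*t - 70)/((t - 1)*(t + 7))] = (t^2 - 2*t + 13)/(t^2 - 2*t + 1)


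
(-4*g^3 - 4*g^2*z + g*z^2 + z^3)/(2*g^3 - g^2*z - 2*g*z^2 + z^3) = (2*g + z)/(-g + z)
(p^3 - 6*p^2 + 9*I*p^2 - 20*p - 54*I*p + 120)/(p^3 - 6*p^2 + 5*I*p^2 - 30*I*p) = (p + 4*I)/p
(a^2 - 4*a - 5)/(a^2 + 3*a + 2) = (a - 5)/(a + 2)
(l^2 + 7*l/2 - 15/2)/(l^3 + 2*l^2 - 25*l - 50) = (l - 3/2)/(l^2 - 3*l - 10)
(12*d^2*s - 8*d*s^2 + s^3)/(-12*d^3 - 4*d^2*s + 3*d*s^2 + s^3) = s*(-6*d + s)/(6*d^2 + 5*d*s + s^2)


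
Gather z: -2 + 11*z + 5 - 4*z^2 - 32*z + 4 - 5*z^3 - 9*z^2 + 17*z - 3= -5*z^3 - 13*z^2 - 4*z + 4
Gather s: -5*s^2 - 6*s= -5*s^2 - 6*s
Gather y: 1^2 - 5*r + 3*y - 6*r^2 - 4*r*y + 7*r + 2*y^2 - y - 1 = -6*r^2 + 2*r + 2*y^2 + y*(2 - 4*r)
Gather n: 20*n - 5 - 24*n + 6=1 - 4*n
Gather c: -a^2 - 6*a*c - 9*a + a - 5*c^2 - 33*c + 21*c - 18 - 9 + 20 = -a^2 - 8*a - 5*c^2 + c*(-6*a - 12) - 7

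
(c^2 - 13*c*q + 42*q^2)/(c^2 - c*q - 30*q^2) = (c - 7*q)/(c + 5*q)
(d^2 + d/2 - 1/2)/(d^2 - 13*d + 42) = (2*d^2 + d - 1)/(2*(d^2 - 13*d + 42))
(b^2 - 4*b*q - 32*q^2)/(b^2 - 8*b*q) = (b + 4*q)/b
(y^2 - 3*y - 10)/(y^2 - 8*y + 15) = (y + 2)/(y - 3)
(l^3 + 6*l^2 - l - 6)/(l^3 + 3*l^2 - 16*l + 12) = (l + 1)/(l - 2)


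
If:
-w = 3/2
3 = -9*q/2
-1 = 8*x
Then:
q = -2/3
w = -3/2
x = -1/8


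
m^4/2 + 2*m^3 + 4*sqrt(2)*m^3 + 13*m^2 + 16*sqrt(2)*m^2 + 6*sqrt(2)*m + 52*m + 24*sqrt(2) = (m + 4)*(m + 6*sqrt(2))*(sqrt(2)*m/2 + 1)^2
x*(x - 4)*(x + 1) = x^3 - 3*x^2 - 4*x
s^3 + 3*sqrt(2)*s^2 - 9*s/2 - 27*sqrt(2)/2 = (s - 3*sqrt(2)/2)*(s + 3*sqrt(2)/2)*(s + 3*sqrt(2))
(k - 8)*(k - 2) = k^2 - 10*k + 16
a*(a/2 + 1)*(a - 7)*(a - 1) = a^4/2 - 3*a^3 - 9*a^2/2 + 7*a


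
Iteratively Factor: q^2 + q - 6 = (q - 2)*(q + 3)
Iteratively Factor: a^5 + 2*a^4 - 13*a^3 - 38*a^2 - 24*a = (a)*(a^4 + 2*a^3 - 13*a^2 - 38*a - 24) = a*(a + 3)*(a^3 - a^2 - 10*a - 8) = a*(a + 1)*(a + 3)*(a^2 - 2*a - 8) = a*(a + 1)*(a + 2)*(a + 3)*(a - 4)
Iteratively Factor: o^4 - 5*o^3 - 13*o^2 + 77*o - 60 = (o - 5)*(o^3 - 13*o + 12) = (o - 5)*(o + 4)*(o^2 - 4*o + 3) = (o - 5)*(o - 3)*(o + 4)*(o - 1)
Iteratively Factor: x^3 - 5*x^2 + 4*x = (x - 1)*(x^2 - 4*x) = (x - 4)*(x - 1)*(x)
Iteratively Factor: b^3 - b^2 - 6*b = (b)*(b^2 - b - 6) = b*(b - 3)*(b + 2)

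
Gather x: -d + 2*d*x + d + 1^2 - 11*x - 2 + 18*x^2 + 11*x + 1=2*d*x + 18*x^2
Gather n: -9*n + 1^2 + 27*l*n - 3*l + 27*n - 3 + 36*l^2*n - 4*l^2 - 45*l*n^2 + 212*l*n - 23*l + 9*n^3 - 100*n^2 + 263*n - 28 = -4*l^2 - 26*l + 9*n^3 + n^2*(-45*l - 100) + n*(36*l^2 + 239*l + 281) - 30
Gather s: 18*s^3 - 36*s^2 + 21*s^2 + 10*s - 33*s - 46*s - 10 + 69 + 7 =18*s^3 - 15*s^2 - 69*s + 66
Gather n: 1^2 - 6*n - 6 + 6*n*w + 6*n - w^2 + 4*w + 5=6*n*w - w^2 + 4*w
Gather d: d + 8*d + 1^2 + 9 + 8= 9*d + 18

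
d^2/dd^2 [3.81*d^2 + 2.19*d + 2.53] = 7.62000000000000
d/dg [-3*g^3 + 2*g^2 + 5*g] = -9*g^2 + 4*g + 5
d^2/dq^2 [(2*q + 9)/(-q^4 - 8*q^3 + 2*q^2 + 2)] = 4*(-8*q^2*(2*q + 9)*(q^2 + 6*q - 1)^2 + (4*q^3 + 24*q^2 - 4*q + (2*q + 9)*(3*q^2 + 12*q - 1))*(q^4 + 8*q^3 - 2*q^2 - 2))/(q^4 + 8*q^3 - 2*q^2 - 2)^3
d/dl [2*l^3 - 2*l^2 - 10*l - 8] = 6*l^2 - 4*l - 10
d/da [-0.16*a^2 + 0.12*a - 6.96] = 0.12 - 0.32*a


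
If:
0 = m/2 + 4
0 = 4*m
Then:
No Solution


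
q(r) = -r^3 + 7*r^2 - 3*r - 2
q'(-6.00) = -195.00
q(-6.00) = 484.00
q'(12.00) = -267.00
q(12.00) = -758.00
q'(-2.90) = -68.83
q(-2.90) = 89.96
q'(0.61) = 4.42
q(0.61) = -1.45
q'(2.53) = 13.22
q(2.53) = 19.02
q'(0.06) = -2.17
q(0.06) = -2.16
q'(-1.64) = -34.03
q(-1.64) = 26.16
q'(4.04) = 4.60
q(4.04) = 34.19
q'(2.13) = 13.21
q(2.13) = 13.70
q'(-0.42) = -9.41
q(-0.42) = 0.57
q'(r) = -3*r^2 + 14*r - 3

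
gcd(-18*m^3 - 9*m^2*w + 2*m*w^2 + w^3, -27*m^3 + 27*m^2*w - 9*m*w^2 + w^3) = -3*m + w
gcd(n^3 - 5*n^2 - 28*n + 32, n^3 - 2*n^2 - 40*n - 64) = n^2 - 4*n - 32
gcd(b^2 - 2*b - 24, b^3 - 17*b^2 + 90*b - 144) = b - 6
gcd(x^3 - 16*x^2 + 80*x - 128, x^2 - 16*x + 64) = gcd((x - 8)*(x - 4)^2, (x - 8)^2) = x - 8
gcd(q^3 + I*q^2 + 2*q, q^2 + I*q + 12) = 1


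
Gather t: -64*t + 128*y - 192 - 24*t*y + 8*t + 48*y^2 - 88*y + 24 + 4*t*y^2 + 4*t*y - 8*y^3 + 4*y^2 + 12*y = t*(4*y^2 - 20*y - 56) - 8*y^3 + 52*y^2 + 52*y - 168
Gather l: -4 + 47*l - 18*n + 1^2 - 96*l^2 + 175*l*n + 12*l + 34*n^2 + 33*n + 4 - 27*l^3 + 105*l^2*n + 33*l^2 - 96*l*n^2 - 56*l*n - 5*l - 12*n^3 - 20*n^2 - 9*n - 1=-27*l^3 + l^2*(105*n - 63) + l*(-96*n^2 + 119*n + 54) - 12*n^3 + 14*n^2 + 6*n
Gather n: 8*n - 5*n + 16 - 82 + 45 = 3*n - 21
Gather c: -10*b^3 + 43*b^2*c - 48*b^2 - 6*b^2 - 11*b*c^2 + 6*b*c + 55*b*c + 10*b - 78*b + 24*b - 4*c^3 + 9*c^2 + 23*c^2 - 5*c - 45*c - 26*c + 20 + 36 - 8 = -10*b^3 - 54*b^2 - 44*b - 4*c^3 + c^2*(32 - 11*b) + c*(43*b^2 + 61*b - 76) + 48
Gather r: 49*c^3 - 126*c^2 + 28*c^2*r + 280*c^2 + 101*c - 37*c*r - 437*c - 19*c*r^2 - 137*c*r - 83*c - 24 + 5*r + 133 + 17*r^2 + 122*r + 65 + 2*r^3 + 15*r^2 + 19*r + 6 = 49*c^3 + 154*c^2 - 419*c + 2*r^3 + r^2*(32 - 19*c) + r*(28*c^2 - 174*c + 146) + 180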